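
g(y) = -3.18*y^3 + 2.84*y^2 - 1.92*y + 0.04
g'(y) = -9.54*y^2 + 5.68*y - 1.92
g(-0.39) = 1.41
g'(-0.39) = -5.59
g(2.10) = -20.92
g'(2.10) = -32.06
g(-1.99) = 40.17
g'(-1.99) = -51.00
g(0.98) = -2.11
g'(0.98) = -5.52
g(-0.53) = 2.33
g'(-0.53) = -7.61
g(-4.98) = 472.78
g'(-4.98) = -266.80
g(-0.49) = 2.04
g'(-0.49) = -6.99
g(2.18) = -23.59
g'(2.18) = -34.88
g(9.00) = -2105.42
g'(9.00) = -723.54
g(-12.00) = 5927.08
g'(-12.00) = -1443.84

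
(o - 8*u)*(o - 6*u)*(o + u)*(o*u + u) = o^4*u - 13*o^3*u^2 + o^3*u + 34*o^2*u^3 - 13*o^2*u^2 + 48*o*u^4 + 34*o*u^3 + 48*u^4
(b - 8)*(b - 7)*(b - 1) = b^3 - 16*b^2 + 71*b - 56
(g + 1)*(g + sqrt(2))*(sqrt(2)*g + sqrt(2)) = sqrt(2)*g^3 + 2*g^2 + 2*sqrt(2)*g^2 + sqrt(2)*g + 4*g + 2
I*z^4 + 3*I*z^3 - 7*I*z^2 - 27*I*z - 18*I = (z - 3)*(z + 2)*(z + 3)*(I*z + I)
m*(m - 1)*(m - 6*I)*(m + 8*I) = m^4 - m^3 + 2*I*m^3 + 48*m^2 - 2*I*m^2 - 48*m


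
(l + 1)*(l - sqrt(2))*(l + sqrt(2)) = l^3 + l^2 - 2*l - 2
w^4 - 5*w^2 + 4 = (w - 2)*(w - 1)*(w + 1)*(w + 2)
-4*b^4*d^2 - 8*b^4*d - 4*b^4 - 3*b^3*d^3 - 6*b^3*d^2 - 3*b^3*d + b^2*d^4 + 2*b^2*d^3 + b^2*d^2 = (-4*b + d)*(b + d)*(b*d + b)^2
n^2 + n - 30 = (n - 5)*(n + 6)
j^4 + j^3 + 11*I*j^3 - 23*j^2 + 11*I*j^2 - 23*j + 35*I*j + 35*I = (j + 1)*(j - I)*(j + 5*I)*(j + 7*I)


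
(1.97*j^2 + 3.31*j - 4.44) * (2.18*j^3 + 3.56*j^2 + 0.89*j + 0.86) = 4.2946*j^5 + 14.229*j^4 + 3.8577*j^3 - 11.1663*j^2 - 1.105*j - 3.8184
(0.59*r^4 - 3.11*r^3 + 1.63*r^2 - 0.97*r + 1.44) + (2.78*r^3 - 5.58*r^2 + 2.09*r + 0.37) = 0.59*r^4 - 0.33*r^3 - 3.95*r^2 + 1.12*r + 1.81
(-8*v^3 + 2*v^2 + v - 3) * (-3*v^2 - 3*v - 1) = 24*v^5 + 18*v^4 - v^3 + 4*v^2 + 8*v + 3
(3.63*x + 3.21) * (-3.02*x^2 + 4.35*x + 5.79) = -10.9626*x^3 + 6.0963*x^2 + 34.9812*x + 18.5859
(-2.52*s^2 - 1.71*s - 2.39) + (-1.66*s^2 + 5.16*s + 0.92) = -4.18*s^2 + 3.45*s - 1.47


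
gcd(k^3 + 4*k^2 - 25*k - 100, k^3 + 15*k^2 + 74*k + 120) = k^2 + 9*k + 20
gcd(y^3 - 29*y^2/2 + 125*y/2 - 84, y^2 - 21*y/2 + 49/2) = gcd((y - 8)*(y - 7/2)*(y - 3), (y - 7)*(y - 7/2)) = y - 7/2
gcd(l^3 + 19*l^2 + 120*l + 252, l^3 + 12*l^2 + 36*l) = l^2 + 12*l + 36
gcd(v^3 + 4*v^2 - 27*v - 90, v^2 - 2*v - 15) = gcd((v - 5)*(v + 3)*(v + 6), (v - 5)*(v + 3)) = v^2 - 2*v - 15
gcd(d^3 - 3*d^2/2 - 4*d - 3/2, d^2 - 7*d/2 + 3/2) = d - 3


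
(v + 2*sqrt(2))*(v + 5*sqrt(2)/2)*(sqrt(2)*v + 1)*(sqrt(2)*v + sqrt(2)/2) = 2*v^4 + v^3 + 10*sqrt(2)*v^3 + 5*sqrt(2)*v^2 + 29*v^2 + 10*sqrt(2)*v + 29*v/2 + 5*sqrt(2)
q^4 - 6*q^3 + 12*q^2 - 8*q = q*(q - 2)^3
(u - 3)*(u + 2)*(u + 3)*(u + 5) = u^4 + 7*u^3 + u^2 - 63*u - 90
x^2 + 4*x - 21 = (x - 3)*(x + 7)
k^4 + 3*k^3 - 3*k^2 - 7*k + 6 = (k - 1)^2*(k + 2)*(k + 3)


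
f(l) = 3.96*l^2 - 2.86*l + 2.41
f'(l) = 7.92*l - 2.86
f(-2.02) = 24.35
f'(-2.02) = -18.86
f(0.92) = 3.13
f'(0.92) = 4.43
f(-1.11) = 10.46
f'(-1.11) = -11.65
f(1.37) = 5.92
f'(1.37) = 7.99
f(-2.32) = 30.36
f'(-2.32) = -21.23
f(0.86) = 2.88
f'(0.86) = 3.95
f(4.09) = 56.96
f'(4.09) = 29.53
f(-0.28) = 3.52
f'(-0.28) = -5.08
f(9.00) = 297.43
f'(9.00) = 68.42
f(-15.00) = 936.31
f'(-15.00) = -121.66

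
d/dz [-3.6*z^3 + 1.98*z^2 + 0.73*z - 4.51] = -10.8*z^2 + 3.96*z + 0.73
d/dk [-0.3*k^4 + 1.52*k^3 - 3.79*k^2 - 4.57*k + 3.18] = -1.2*k^3 + 4.56*k^2 - 7.58*k - 4.57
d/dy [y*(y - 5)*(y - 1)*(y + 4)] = 4*y^3 - 6*y^2 - 38*y + 20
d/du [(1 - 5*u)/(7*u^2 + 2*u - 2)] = (35*u^2 - 14*u + 8)/(49*u^4 + 28*u^3 - 24*u^2 - 8*u + 4)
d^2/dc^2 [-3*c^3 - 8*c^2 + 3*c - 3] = -18*c - 16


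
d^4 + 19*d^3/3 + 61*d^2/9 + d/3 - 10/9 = (d - 1/3)*(d + 2/3)*(d + 1)*(d + 5)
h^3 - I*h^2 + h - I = (h - I)^2*(h + I)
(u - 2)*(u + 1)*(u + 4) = u^3 + 3*u^2 - 6*u - 8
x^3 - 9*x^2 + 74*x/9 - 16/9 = (x - 8)*(x - 2/3)*(x - 1/3)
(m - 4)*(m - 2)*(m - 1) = m^3 - 7*m^2 + 14*m - 8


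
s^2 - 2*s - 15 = (s - 5)*(s + 3)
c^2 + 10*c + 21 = (c + 3)*(c + 7)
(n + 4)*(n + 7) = n^2 + 11*n + 28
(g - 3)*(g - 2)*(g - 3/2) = g^3 - 13*g^2/2 + 27*g/2 - 9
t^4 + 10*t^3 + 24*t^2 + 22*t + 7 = (t + 1)^3*(t + 7)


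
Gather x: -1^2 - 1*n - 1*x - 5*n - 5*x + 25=-6*n - 6*x + 24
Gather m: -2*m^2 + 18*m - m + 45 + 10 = -2*m^2 + 17*m + 55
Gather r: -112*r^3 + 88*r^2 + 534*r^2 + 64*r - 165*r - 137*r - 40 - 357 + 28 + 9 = -112*r^3 + 622*r^2 - 238*r - 360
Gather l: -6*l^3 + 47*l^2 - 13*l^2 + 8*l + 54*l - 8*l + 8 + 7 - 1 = -6*l^3 + 34*l^2 + 54*l + 14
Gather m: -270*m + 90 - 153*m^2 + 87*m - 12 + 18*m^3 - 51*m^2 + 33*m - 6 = 18*m^3 - 204*m^2 - 150*m + 72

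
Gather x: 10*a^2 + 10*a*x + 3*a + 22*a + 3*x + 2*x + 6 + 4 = 10*a^2 + 25*a + x*(10*a + 5) + 10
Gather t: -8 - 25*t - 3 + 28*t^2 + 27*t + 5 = 28*t^2 + 2*t - 6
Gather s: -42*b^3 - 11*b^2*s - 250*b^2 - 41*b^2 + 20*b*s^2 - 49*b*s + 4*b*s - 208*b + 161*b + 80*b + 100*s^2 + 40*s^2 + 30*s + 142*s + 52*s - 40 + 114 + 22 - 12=-42*b^3 - 291*b^2 + 33*b + s^2*(20*b + 140) + s*(-11*b^2 - 45*b + 224) + 84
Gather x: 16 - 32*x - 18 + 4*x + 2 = -28*x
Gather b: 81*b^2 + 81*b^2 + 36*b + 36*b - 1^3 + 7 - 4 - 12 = 162*b^2 + 72*b - 10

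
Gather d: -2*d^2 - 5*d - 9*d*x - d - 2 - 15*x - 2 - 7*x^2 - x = -2*d^2 + d*(-9*x - 6) - 7*x^2 - 16*x - 4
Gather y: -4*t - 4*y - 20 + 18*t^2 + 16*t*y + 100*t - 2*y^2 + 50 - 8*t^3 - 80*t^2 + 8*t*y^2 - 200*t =-8*t^3 - 62*t^2 - 104*t + y^2*(8*t - 2) + y*(16*t - 4) + 30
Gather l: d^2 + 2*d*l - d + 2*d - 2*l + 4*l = d^2 + d + l*(2*d + 2)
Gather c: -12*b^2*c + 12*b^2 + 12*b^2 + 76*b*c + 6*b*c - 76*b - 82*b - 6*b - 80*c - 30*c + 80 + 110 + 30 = 24*b^2 - 164*b + c*(-12*b^2 + 82*b - 110) + 220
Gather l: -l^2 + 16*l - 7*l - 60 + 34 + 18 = -l^2 + 9*l - 8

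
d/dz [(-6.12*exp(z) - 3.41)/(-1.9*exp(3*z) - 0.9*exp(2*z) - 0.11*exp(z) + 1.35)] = (-(6.12*exp(z) + 3.41)*(5.7*exp(2*z) + 1.8*exp(z) + 0.11) + 11.628*exp(3*z) + 5.508*exp(2*z) + 0.6732*exp(z) - 8.262)*exp(z)/(1.9*exp(3*z) + 0.9*exp(2*z) + 0.11*exp(z) - 1.35)^2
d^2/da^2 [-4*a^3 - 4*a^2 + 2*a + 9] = -24*a - 8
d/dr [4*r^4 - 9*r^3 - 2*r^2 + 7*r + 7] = 16*r^3 - 27*r^2 - 4*r + 7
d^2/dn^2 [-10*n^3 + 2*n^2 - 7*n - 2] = 4 - 60*n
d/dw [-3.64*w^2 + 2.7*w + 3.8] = 2.7 - 7.28*w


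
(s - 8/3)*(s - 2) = s^2 - 14*s/3 + 16/3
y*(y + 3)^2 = y^3 + 6*y^2 + 9*y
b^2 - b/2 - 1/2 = (b - 1)*(b + 1/2)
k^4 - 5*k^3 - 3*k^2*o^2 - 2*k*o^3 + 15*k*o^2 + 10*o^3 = (k - 5)*(k - 2*o)*(k + o)^2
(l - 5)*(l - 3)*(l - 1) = l^3 - 9*l^2 + 23*l - 15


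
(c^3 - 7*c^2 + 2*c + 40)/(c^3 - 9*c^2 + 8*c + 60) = (c - 4)/(c - 6)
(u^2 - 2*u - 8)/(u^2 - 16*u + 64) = (u^2 - 2*u - 8)/(u^2 - 16*u + 64)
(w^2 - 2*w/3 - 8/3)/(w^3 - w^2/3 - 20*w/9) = 3*(w - 2)/(w*(3*w - 5))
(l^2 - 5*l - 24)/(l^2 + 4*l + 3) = (l - 8)/(l + 1)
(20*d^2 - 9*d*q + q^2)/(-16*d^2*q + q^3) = (-5*d + q)/(q*(4*d + q))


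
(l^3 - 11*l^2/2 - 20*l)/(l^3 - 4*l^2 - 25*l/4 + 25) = 2*l*(l - 8)/(2*l^2 - 13*l + 20)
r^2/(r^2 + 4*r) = r/(r + 4)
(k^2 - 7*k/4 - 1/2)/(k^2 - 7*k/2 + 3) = (4*k + 1)/(2*(2*k - 3))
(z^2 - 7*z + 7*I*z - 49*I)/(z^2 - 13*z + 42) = (z + 7*I)/(z - 6)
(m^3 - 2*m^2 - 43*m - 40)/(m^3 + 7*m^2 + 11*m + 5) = (m - 8)/(m + 1)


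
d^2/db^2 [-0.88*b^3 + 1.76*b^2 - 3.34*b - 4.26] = 3.52 - 5.28*b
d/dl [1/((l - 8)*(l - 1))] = (9 - 2*l)/(l^4 - 18*l^3 + 97*l^2 - 144*l + 64)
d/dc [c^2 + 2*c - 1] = 2*c + 2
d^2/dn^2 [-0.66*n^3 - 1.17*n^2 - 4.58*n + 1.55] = -3.96*n - 2.34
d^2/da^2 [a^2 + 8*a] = 2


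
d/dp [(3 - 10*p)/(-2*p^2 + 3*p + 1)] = (-20*p^2 + 12*p - 19)/(4*p^4 - 12*p^3 + 5*p^2 + 6*p + 1)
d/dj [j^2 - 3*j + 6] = 2*j - 3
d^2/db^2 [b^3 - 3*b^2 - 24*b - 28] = 6*b - 6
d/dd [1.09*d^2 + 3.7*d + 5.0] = 2.18*d + 3.7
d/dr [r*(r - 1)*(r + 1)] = 3*r^2 - 1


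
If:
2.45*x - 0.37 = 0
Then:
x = 0.15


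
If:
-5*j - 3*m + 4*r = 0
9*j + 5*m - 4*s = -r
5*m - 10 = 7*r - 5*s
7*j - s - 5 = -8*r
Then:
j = -175/1306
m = 1985/1306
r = 635/653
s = 2405/1306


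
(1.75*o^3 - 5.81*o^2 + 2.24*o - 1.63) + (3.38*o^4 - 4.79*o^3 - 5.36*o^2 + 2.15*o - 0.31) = 3.38*o^4 - 3.04*o^3 - 11.17*o^2 + 4.39*o - 1.94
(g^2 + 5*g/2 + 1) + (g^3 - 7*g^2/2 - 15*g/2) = g^3 - 5*g^2/2 - 5*g + 1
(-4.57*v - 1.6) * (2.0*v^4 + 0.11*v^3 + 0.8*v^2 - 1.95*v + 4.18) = -9.14*v^5 - 3.7027*v^4 - 3.832*v^3 + 7.6315*v^2 - 15.9826*v - 6.688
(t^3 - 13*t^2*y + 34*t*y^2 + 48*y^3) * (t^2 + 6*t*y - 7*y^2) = t^5 - 7*t^4*y - 51*t^3*y^2 + 343*t^2*y^3 + 50*t*y^4 - 336*y^5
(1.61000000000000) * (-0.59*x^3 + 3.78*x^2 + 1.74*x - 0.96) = -0.9499*x^3 + 6.0858*x^2 + 2.8014*x - 1.5456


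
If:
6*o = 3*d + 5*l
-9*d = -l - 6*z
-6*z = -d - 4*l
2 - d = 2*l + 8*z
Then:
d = 30/211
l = 48/211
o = 55/211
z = 37/211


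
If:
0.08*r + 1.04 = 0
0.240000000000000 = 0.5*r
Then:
No Solution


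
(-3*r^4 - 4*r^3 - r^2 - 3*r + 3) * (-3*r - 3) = 9*r^5 + 21*r^4 + 15*r^3 + 12*r^2 - 9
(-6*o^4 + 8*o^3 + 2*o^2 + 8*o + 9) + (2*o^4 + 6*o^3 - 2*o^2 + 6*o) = -4*o^4 + 14*o^3 + 14*o + 9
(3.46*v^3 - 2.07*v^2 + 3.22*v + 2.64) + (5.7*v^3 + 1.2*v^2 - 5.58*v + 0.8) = 9.16*v^3 - 0.87*v^2 - 2.36*v + 3.44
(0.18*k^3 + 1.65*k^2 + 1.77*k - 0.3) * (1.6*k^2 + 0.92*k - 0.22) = 0.288*k^5 + 2.8056*k^4 + 4.3104*k^3 + 0.7854*k^2 - 0.6654*k + 0.066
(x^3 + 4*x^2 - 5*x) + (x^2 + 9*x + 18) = x^3 + 5*x^2 + 4*x + 18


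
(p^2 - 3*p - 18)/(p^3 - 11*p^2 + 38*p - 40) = (p^2 - 3*p - 18)/(p^3 - 11*p^2 + 38*p - 40)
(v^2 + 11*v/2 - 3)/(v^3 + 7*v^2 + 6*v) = (v - 1/2)/(v*(v + 1))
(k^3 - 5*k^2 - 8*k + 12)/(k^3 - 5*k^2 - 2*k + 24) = (k^2 - 7*k + 6)/(k^2 - 7*k + 12)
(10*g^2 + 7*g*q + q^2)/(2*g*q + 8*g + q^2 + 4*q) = (5*g + q)/(q + 4)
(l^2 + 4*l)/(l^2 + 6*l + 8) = l/(l + 2)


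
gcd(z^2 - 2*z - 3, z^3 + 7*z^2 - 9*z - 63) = z - 3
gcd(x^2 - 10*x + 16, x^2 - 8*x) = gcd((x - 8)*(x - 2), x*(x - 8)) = x - 8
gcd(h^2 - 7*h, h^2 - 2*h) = h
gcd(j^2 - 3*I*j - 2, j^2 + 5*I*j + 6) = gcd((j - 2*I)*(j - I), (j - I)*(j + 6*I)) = j - I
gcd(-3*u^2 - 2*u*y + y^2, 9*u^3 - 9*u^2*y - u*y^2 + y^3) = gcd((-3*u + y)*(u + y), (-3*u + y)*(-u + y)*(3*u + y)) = -3*u + y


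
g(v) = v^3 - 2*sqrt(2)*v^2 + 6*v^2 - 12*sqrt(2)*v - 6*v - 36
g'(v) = 3*v^2 - 4*sqrt(2)*v + 12*v - 12*sqrt(2) - 6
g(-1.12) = -7.70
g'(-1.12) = -26.31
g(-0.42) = -25.87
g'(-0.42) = -25.11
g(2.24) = -60.30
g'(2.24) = 6.29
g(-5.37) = 23.96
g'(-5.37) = 29.48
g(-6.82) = -49.04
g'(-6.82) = 73.31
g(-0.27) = -29.59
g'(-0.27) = -24.46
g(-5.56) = 17.88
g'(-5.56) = 34.50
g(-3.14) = 36.44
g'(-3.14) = -13.31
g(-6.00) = 0.00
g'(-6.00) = 46.97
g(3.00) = -49.37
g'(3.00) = 23.06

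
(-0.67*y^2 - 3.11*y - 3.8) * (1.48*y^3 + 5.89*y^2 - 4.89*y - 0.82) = -0.9916*y^5 - 8.5491*y^4 - 20.6656*y^3 - 6.6247*y^2 + 21.1322*y + 3.116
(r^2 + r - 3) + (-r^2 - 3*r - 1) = -2*r - 4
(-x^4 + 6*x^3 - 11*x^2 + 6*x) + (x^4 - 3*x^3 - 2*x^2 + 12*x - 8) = 3*x^3 - 13*x^2 + 18*x - 8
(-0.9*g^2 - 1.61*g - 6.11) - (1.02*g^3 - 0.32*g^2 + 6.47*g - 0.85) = -1.02*g^3 - 0.58*g^2 - 8.08*g - 5.26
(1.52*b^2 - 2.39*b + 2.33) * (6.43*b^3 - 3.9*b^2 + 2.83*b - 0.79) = 9.7736*b^5 - 21.2957*b^4 + 28.6045*b^3 - 17.0515*b^2 + 8.482*b - 1.8407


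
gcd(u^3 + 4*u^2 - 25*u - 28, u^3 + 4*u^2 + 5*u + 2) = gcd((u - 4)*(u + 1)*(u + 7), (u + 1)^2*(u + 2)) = u + 1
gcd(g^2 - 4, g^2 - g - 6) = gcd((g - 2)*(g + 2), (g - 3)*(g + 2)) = g + 2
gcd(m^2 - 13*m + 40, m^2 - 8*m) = m - 8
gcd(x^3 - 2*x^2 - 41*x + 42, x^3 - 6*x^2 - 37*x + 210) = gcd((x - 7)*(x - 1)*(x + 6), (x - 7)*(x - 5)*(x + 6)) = x^2 - x - 42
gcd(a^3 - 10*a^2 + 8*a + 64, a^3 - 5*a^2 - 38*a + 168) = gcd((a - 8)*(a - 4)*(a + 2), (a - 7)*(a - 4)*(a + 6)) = a - 4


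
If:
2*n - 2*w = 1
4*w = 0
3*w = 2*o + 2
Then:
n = 1/2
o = -1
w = 0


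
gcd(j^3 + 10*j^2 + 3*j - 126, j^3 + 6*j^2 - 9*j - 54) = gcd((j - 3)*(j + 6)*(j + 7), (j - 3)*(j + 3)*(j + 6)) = j^2 + 3*j - 18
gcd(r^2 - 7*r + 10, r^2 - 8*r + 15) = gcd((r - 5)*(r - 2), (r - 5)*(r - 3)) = r - 5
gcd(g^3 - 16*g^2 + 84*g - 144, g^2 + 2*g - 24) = g - 4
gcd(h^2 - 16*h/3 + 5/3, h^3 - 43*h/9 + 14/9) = h - 1/3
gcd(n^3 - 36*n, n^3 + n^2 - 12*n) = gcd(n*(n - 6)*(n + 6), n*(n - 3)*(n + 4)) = n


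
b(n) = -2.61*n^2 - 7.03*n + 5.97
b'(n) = -5.22*n - 7.03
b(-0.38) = 8.26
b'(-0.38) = -5.05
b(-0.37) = 8.21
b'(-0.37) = -5.10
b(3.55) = -51.88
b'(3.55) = -25.56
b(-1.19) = 10.64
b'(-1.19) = -0.82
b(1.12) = -5.18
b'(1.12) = -12.88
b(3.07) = -40.21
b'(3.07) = -23.06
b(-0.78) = 9.87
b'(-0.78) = -2.96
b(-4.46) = -14.59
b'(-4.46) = 16.25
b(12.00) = -454.23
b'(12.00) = -69.67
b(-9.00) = -142.17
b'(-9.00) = 39.95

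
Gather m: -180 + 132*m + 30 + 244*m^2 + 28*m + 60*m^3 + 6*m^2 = 60*m^3 + 250*m^2 + 160*m - 150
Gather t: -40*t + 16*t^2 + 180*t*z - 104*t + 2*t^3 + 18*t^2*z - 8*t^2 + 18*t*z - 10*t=2*t^3 + t^2*(18*z + 8) + t*(198*z - 154)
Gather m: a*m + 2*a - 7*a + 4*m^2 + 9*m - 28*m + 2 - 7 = -5*a + 4*m^2 + m*(a - 19) - 5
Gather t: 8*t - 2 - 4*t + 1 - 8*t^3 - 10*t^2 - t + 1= -8*t^3 - 10*t^2 + 3*t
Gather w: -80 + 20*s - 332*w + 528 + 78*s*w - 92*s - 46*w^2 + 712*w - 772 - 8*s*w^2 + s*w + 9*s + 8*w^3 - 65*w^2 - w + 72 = -63*s + 8*w^3 + w^2*(-8*s - 111) + w*(79*s + 379) - 252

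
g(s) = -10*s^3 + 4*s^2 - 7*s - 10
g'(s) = -30*s^2 + 8*s - 7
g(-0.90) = 6.83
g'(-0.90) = -38.50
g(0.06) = -10.41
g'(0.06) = -6.63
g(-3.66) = 559.48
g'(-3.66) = -438.15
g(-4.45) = 981.57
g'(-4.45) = -636.68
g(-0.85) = 4.98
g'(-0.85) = -35.48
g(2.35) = -134.14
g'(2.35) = -153.88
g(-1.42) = 36.64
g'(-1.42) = -78.85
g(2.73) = -202.76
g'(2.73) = -208.75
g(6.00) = -2068.00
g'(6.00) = -1039.00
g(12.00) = -16798.00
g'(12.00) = -4231.00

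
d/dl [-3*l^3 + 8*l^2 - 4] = l*(16 - 9*l)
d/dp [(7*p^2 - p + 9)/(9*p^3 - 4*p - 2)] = ((1 - 14*p)*(-9*p^3 + 4*p + 2) - (27*p^2 - 4)*(7*p^2 - p + 9))/(-9*p^3 + 4*p + 2)^2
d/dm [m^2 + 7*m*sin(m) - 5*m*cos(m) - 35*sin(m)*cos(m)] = 5*m*sin(m) + 7*m*cos(m) + 2*m + 7*sin(m) - 5*cos(m) - 35*cos(2*m)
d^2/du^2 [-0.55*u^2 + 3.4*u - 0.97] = -1.10000000000000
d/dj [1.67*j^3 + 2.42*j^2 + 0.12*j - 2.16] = 5.01*j^2 + 4.84*j + 0.12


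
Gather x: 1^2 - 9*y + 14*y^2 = 14*y^2 - 9*y + 1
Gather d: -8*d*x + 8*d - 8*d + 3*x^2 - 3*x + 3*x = -8*d*x + 3*x^2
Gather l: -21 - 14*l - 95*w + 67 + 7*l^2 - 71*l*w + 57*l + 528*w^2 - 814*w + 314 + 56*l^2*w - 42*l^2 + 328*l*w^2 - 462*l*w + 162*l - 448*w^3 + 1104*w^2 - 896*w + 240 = l^2*(56*w - 35) + l*(328*w^2 - 533*w + 205) - 448*w^3 + 1632*w^2 - 1805*w + 600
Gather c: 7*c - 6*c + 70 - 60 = c + 10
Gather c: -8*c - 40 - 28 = -8*c - 68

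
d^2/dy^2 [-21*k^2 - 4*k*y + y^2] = 2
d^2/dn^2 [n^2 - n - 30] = 2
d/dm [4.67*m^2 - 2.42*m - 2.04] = 9.34*m - 2.42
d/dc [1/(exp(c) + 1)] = -1/(4*cosh(c/2)^2)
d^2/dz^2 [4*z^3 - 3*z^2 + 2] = 24*z - 6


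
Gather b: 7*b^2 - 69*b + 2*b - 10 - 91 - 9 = 7*b^2 - 67*b - 110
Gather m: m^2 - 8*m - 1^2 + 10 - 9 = m^2 - 8*m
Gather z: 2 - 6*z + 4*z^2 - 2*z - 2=4*z^2 - 8*z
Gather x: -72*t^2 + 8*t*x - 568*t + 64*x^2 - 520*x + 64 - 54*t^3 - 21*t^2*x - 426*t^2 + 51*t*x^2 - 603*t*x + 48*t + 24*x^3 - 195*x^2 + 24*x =-54*t^3 - 498*t^2 - 520*t + 24*x^3 + x^2*(51*t - 131) + x*(-21*t^2 - 595*t - 496) + 64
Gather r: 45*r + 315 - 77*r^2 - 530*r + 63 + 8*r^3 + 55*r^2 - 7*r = 8*r^3 - 22*r^2 - 492*r + 378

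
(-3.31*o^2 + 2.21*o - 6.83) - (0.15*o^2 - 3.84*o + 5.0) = -3.46*o^2 + 6.05*o - 11.83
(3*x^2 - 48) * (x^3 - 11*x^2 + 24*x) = 3*x^5 - 33*x^4 + 24*x^3 + 528*x^2 - 1152*x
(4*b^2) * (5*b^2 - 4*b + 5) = 20*b^4 - 16*b^3 + 20*b^2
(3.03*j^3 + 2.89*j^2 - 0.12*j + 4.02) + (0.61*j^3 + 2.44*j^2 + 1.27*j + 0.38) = 3.64*j^3 + 5.33*j^2 + 1.15*j + 4.4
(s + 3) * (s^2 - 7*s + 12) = s^3 - 4*s^2 - 9*s + 36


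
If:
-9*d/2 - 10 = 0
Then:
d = -20/9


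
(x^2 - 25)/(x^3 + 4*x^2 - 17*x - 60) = (x - 5)/(x^2 - x - 12)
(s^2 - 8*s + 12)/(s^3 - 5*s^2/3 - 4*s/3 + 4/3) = 3*(s - 6)/(3*s^2 + s - 2)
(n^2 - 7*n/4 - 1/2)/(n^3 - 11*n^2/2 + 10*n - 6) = (4*n + 1)/(2*(2*n^2 - 7*n + 6))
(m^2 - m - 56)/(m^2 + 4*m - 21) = (m - 8)/(m - 3)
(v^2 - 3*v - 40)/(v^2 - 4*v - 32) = (v + 5)/(v + 4)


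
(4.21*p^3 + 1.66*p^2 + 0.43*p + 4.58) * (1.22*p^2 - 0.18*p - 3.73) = 5.1362*p^5 + 1.2674*p^4 - 15.4775*p^3 - 0.6816*p^2 - 2.4283*p - 17.0834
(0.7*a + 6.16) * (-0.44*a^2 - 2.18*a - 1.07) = -0.308*a^3 - 4.2364*a^2 - 14.1778*a - 6.5912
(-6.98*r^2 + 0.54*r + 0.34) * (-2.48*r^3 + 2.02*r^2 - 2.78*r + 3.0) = 17.3104*r^5 - 15.4388*r^4 + 19.652*r^3 - 21.7544*r^2 + 0.6748*r + 1.02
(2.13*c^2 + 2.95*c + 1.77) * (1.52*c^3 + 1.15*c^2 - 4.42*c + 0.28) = 3.2376*c^5 + 6.9335*c^4 - 3.3317*c^3 - 10.4071*c^2 - 6.9974*c + 0.4956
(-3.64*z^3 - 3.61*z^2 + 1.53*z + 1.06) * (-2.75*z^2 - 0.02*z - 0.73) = 10.01*z^5 + 10.0003*z^4 - 1.4781*z^3 - 0.3103*z^2 - 1.1381*z - 0.7738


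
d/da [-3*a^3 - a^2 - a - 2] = -9*a^2 - 2*a - 1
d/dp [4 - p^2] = -2*p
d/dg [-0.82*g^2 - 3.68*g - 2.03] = -1.64*g - 3.68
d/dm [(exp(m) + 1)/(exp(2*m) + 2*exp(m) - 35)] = (-2*(exp(m) + 1)^2 + exp(2*m) + 2*exp(m) - 35)*exp(m)/(exp(2*m) + 2*exp(m) - 35)^2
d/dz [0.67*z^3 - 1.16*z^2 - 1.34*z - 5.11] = 2.01*z^2 - 2.32*z - 1.34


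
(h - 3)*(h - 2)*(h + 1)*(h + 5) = h^4 + h^3 - 19*h^2 + 11*h + 30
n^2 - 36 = (n - 6)*(n + 6)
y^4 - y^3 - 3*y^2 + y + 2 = (y - 2)*(y - 1)*(y + 1)^2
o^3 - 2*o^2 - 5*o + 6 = (o - 3)*(o - 1)*(o + 2)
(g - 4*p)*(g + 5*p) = g^2 + g*p - 20*p^2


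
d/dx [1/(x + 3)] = -1/(x + 3)^2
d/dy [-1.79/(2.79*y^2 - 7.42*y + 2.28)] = (9.9882*y - 13.2818)/(2.79*y^2 - 7.42*y + 2.28)^2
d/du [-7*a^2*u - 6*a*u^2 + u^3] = -7*a^2 - 12*a*u + 3*u^2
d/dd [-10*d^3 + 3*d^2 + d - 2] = -30*d^2 + 6*d + 1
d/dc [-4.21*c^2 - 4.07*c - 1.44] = -8.42*c - 4.07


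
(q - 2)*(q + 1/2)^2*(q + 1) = q^4 - 11*q^2/4 - 9*q/4 - 1/2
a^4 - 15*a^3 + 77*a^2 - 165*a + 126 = (a - 7)*(a - 3)^2*(a - 2)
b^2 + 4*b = b*(b + 4)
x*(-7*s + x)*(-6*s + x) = 42*s^2*x - 13*s*x^2 + x^3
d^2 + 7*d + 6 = (d + 1)*(d + 6)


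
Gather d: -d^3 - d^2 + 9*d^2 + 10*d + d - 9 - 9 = -d^3 + 8*d^2 + 11*d - 18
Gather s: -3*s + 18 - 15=3 - 3*s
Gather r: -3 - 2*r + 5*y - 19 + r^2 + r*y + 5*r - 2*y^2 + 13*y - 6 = r^2 + r*(y + 3) - 2*y^2 + 18*y - 28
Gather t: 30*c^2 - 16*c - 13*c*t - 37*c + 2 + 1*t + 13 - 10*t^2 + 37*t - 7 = 30*c^2 - 53*c - 10*t^2 + t*(38 - 13*c) + 8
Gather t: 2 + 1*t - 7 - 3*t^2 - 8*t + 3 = -3*t^2 - 7*t - 2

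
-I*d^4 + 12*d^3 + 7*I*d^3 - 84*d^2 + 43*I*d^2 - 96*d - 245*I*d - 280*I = (d - 8)*(d + 5*I)*(d + 7*I)*(-I*d - I)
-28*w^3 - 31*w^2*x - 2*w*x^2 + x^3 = (-7*w + x)*(w + x)*(4*w + x)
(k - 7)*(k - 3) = k^2 - 10*k + 21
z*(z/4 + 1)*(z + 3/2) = z^3/4 + 11*z^2/8 + 3*z/2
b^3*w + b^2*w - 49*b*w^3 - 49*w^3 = (b - 7*w)*(b + 7*w)*(b*w + w)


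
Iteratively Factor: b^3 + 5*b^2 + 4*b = (b + 4)*(b^2 + b) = b*(b + 4)*(b + 1)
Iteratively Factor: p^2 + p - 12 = (p - 3)*(p + 4)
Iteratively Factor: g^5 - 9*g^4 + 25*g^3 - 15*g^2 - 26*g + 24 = (g - 4)*(g^4 - 5*g^3 + 5*g^2 + 5*g - 6) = (g - 4)*(g - 3)*(g^3 - 2*g^2 - g + 2) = (g - 4)*(g - 3)*(g - 1)*(g^2 - g - 2) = (g - 4)*(g - 3)*(g - 2)*(g - 1)*(g + 1)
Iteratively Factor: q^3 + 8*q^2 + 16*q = (q)*(q^2 + 8*q + 16) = q*(q + 4)*(q + 4)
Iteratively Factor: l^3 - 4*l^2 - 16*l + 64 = (l + 4)*(l^2 - 8*l + 16) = (l - 4)*(l + 4)*(l - 4)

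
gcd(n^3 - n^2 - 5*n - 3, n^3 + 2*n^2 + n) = n^2 + 2*n + 1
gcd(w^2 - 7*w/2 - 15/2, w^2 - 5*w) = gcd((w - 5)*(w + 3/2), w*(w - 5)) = w - 5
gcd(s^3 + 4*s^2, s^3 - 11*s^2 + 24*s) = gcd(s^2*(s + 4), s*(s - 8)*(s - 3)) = s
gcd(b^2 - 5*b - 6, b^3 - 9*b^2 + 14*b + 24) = b^2 - 5*b - 6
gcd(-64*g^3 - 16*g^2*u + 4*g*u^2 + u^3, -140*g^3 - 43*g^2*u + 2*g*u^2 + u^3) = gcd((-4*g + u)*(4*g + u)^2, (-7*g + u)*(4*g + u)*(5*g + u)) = 4*g + u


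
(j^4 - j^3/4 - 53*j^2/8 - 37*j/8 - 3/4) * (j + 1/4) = j^5 - 107*j^3/16 - 201*j^2/32 - 61*j/32 - 3/16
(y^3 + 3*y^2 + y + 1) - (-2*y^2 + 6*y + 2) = y^3 + 5*y^2 - 5*y - 1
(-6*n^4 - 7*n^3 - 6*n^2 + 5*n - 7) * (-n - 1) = 6*n^5 + 13*n^4 + 13*n^3 + n^2 + 2*n + 7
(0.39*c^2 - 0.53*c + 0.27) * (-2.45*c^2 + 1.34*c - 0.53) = -0.9555*c^4 + 1.8211*c^3 - 1.5784*c^2 + 0.6427*c - 0.1431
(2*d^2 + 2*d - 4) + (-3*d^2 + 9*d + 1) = -d^2 + 11*d - 3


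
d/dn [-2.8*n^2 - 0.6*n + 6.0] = -5.6*n - 0.6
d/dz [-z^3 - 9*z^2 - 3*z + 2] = -3*z^2 - 18*z - 3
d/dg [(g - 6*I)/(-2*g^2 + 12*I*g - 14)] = (g^2 - 12*I*g - 43)/(2*(g^4 - 12*I*g^3 - 22*g^2 - 84*I*g + 49))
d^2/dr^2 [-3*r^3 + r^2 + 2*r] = 2 - 18*r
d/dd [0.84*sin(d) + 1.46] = 0.84*cos(d)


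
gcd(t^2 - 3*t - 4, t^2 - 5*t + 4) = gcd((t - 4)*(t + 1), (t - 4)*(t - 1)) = t - 4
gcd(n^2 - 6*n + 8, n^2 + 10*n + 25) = 1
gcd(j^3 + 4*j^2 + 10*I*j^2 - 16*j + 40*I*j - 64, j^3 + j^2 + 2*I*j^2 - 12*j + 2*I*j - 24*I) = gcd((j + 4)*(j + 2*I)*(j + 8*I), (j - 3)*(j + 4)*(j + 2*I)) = j^2 + j*(4 + 2*I) + 8*I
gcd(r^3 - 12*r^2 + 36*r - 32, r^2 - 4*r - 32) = r - 8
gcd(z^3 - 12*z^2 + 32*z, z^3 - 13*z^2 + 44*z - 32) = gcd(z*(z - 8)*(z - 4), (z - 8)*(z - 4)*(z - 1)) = z^2 - 12*z + 32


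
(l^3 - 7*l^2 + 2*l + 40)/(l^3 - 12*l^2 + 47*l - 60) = (l + 2)/(l - 3)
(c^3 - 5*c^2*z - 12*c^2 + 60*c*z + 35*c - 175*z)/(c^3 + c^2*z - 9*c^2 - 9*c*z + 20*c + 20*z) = (c^2 - 5*c*z - 7*c + 35*z)/(c^2 + c*z - 4*c - 4*z)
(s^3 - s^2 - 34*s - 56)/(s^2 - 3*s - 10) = (s^2 - 3*s - 28)/(s - 5)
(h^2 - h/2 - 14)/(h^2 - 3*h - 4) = (h + 7/2)/(h + 1)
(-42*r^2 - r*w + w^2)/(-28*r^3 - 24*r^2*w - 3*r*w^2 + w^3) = (6*r + w)/(4*r^2 + 4*r*w + w^2)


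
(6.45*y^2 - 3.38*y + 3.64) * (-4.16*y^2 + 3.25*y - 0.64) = -26.832*y^4 + 35.0233*y^3 - 30.2554*y^2 + 13.9932*y - 2.3296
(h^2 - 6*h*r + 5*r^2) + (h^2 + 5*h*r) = 2*h^2 - h*r + 5*r^2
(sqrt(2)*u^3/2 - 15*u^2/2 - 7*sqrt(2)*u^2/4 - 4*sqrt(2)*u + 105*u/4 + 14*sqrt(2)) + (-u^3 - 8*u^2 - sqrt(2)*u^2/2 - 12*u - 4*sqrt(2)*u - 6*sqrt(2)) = -u^3 + sqrt(2)*u^3/2 - 31*u^2/2 - 9*sqrt(2)*u^2/4 - 8*sqrt(2)*u + 57*u/4 + 8*sqrt(2)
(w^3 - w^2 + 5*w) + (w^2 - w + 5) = w^3 + 4*w + 5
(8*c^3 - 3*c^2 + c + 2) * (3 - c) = -8*c^4 + 27*c^3 - 10*c^2 + c + 6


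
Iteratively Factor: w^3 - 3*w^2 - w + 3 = (w + 1)*(w^2 - 4*w + 3) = (w - 3)*(w + 1)*(w - 1)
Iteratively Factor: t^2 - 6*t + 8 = (t - 4)*(t - 2)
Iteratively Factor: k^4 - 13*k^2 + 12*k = (k - 1)*(k^3 + k^2 - 12*k) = (k - 3)*(k - 1)*(k^2 + 4*k) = k*(k - 3)*(k - 1)*(k + 4)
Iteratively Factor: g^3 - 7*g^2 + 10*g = (g)*(g^2 - 7*g + 10) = g*(g - 2)*(g - 5)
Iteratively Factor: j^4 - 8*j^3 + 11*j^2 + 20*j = (j + 1)*(j^3 - 9*j^2 + 20*j) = (j - 5)*(j + 1)*(j^2 - 4*j) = (j - 5)*(j - 4)*(j + 1)*(j)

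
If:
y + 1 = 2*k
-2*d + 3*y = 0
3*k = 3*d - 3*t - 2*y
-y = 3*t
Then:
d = 9/8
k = 7/8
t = -1/4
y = 3/4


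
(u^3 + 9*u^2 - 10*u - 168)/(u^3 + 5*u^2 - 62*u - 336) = (u - 4)/(u - 8)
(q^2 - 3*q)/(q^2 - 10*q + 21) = q/(q - 7)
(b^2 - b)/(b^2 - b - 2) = b*(1 - b)/(-b^2 + b + 2)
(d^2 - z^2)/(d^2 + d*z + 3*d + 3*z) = (d - z)/(d + 3)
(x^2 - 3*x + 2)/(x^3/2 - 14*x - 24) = 2*(-x^2 + 3*x - 2)/(-x^3 + 28*x + 48)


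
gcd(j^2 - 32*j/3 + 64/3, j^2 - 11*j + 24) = j - 8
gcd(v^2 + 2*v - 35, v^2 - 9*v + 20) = v - 5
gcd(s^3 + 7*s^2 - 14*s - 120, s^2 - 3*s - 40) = s + 5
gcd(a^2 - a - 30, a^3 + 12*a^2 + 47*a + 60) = a + 5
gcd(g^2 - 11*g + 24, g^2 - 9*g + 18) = g - 3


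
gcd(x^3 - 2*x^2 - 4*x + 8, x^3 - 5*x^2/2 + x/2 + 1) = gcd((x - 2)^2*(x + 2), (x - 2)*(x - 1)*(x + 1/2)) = x - 2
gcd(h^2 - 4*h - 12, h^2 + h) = 1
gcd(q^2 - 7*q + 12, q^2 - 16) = q - 4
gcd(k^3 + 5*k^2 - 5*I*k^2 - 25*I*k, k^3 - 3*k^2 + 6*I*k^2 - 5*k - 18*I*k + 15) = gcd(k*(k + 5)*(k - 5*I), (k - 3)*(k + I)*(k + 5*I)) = 1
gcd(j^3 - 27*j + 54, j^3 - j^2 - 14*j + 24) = j - 3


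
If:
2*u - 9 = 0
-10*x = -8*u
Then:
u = 9/2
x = 18/5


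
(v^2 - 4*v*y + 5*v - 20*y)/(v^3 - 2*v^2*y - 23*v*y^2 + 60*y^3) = (-v - 5)/(-v^2 - 2*v*y + 15*y^2)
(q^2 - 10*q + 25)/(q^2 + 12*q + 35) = (q^2 - 10*q + 25)/(q^2 + 12*q + 35)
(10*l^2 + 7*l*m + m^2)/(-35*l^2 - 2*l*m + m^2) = (-2*l - m)/(7*l - m)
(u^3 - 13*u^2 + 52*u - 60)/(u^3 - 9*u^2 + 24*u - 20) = (u - 6)/(u - 2)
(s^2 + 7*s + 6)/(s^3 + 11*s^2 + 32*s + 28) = (s^2 + 7*s + 6)/(s^3 + 11*s^2 + 32*s + 28)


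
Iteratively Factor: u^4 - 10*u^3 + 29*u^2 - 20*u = (u - 4)*(u^3 - 6*u^2 + 5*u) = (u - 4)*(u - 1)*(u^2 - 5*u) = (u - 5)*(u - 4)*(u - 1)*(u)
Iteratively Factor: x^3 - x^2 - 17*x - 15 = (x + 3)*(x^2 - 4*x - 5) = (x + 1)*(x + 3)*(x - 5)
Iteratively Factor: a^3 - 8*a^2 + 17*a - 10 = (a - 1)*(a^2 - 7*a + 10) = (a - 5)*(a - 1)*(a - 2)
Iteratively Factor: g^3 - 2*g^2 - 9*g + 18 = (g + 3)*(g^2 - 5*g + 6) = (g - 3)*(g + 3)*(g - 2)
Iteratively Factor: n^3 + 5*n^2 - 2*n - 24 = (n + 3)*(n^2 + 2*n - 8) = (n + 3)*(n + 4)*(n - 2)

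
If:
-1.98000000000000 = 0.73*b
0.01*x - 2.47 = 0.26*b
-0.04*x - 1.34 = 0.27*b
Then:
No Solution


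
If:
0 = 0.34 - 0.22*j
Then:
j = 1.55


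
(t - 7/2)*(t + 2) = t^2 - 3*t/2 - 7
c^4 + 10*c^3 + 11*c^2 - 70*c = c*(c - 2)*(c + 5)*(c + 7)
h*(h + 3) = h^2 + 3*h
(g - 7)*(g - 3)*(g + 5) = g^3 - 5*g^2 - 29*g + 105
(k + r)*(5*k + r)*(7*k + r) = 35*k^3 + 47*k^2*r + 13*k*r^2 + r^3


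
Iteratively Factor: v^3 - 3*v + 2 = (v - 1)*(v^2 + v - 2) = (v - 1)*(v + 2)*(v - 1)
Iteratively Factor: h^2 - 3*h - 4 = (h - 4)*(h + 1)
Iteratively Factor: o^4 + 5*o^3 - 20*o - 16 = (o - 2)*(o^3 + 7*o^2 + 14*o + 8) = (o - 2)*(o + 4)*(o^2 + 3*o + 2) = (o - 2)*(o + 2)*(o + 4)*(o + 1)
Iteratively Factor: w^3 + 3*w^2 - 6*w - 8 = (w + 4)*(w^2 - w - 2) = (w + 1)*(w + 4)*(w - 2)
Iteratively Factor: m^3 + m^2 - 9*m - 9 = (m + 3)*(m^2 - 2*m - 3) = (m - 3)*(m + 3)*(m + 1)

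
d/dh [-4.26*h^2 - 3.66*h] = -8.52*h - 3.66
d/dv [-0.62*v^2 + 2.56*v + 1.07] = 2.56 - 1.24*v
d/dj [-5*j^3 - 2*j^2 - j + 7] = -15*j^2 - 4*j - 1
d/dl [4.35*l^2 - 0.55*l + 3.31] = 8.7*l - 0.55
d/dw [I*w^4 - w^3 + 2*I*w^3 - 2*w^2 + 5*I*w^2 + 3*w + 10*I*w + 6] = 4*I*w^3 + w^2*(-3 + 6*I) + w*(-4 + 10*I) + 3 + 10*I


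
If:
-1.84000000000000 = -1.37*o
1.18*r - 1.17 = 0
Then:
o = 1.34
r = 0.99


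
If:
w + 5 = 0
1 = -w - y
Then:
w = -5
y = 4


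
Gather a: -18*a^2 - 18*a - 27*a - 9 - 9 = -18*a^2 - 45*a - 18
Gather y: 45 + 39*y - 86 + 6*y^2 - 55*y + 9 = 6*y^2 - 16*y - 32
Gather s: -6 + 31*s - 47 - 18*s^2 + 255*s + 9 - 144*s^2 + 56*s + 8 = -162*s^2 + 342*s - 36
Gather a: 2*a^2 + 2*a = 2*a^2 + 2*a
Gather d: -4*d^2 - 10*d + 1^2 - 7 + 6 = -4*d^2 - 10*d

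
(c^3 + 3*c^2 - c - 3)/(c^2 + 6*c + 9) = (c^2 - 1)/(c + 3)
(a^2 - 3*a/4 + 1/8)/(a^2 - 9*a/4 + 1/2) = (a - 1/2)/(a - 2)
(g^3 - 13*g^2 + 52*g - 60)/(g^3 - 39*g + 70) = (g - 6)/(g + 7)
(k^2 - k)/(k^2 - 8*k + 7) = k/(k - 7)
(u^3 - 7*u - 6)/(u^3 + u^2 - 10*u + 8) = (u^3 - 7*u - 6)/(u^3 + u^2 - 10*u + 8)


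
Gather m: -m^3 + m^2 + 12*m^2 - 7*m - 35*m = -m^3 + 13*m^2 - 42*m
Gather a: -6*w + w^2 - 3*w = w^2 - 9*w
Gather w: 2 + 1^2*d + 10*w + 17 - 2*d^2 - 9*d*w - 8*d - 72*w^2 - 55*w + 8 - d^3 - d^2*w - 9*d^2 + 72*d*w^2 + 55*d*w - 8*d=-d^3 - 11*d^2 - 15*d + w^2*(72*d - 72) + w*(-d^2 + 46*d - 45) + 27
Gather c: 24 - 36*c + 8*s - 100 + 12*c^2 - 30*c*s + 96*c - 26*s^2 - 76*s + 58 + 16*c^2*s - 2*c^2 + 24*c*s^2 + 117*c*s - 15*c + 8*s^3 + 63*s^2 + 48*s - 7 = c^2*(16*s + 10) + c*(24*s^2 + 87*s + 45) + 8*s^3 + 37*s^2 - 20*s - 25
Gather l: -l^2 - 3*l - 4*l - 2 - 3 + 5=-l^2 - 7*l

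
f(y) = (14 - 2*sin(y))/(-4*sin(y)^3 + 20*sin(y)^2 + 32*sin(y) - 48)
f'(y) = (14 - 2*sin(y))*(12*sin(y)^2*cos(y) - 40*sin(y)*cos(y) - 32*cos(y))/(-4*sin(y)^3 + 20*sin(y)^2 + 32*sin(y) - 48)^2 - 2*cos(y)/(-4*sin(y)^3 + 20*sin(y)^2 + 32*sin(y) - 48) = (-sin(y)^3 + 13*sin(y)^2 - 35*sin(y) - 22)*cos(y)/((sin(y) - 6)^2*(sin(y) - 1)^2*(sin(y) + 2)^2)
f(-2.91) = -0.27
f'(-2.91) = 0.07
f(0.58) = -0.51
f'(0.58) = -0.79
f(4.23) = -0.27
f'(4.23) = -0.04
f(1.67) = -40.74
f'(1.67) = 819.42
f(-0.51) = -0.26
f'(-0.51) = -0.01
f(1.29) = -5.17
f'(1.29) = -36.13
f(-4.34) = -2.98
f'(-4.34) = 15.48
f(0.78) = -0.74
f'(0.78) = -1.60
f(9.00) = -0.42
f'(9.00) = 0.50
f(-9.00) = -0.26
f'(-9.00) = 0.02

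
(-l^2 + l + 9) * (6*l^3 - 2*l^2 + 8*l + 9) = -6*l^5 + 8*l^4 + 44*l^3 - 19*l^2 + 81*l + 81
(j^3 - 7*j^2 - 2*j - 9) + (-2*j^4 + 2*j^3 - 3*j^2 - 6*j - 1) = -2*j^4 + 3*j^3 - 10*j^2 - 8*j - 10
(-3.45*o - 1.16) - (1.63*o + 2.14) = -5.08*o - 3.3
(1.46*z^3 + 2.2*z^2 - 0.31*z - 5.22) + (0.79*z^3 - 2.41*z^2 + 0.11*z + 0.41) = 2.25*z^3 - 0.21*z^2 - 0.2*z - 4.81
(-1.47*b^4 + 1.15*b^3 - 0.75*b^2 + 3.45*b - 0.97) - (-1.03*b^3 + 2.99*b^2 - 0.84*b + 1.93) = -1.47*b^4 + 2.18*b^3 - 3.74*b^2 + 4.29*b - 2.9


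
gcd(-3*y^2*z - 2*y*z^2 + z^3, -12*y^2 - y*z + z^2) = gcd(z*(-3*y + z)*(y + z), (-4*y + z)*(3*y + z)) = 1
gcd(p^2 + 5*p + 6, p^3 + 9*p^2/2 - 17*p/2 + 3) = 1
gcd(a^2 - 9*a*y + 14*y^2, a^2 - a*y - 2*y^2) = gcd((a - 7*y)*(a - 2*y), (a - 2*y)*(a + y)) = -a + 2*y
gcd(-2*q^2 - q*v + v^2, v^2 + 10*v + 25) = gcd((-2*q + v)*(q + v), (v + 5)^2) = 1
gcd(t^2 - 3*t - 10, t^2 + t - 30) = t - 5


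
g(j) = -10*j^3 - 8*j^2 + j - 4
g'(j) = -30*j^2 - 16*j + 1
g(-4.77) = 894.52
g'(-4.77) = -605.27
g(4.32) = -955.19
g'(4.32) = -627.99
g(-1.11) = -1.29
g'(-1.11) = -18.20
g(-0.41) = -5.07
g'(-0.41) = 2.52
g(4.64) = -1170.57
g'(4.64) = -719.13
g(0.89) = -16.50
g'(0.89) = -37.00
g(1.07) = -24.34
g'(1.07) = -50.47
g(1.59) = -62.83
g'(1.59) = -100.28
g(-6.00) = 1862.00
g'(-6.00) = -983.00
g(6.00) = -2446.00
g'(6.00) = -1175.00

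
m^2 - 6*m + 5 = (m - 5)*(m - 1)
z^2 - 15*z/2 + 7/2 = (z - 7)*(z - 1/2)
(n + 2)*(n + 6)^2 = n^3 + 14*n^2 + 60*n + 72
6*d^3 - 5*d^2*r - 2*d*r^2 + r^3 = (-3*d + r)*(-d + r)*(2*d + r)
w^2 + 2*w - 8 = (w - 2)*(w + 4)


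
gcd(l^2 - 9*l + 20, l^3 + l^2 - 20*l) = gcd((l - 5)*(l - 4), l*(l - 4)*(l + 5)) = l - 4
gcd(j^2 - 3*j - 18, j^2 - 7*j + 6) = j - 6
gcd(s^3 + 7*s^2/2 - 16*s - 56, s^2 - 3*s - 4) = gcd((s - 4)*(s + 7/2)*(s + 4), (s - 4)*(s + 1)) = s - 4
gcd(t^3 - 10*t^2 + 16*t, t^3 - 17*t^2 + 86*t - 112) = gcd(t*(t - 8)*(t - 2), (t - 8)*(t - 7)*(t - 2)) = t^2 - 10*t + 16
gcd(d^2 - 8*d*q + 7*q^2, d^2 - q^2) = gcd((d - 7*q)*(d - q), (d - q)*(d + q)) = -d + q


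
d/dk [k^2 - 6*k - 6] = 2*k - 6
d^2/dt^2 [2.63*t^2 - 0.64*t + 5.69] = 5.26000000000000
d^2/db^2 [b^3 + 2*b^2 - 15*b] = 6*b + 4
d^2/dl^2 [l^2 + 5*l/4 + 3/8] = 2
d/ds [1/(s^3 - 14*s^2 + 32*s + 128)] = (-3*s^2 + 28*s - 32)/(s^3 - 14*s^2 + 32*s + 128)^2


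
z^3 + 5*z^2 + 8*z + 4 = (z + 1)*(z + 2)^2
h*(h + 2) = h^2 + 2*h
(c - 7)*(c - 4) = c^2 - 11*c + 28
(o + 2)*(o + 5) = o^2 + 7*o + 10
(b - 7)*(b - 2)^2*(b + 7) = b^4 - 4*b^3 - 45*b^2 + 196*b - 196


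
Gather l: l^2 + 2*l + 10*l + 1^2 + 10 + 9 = l^2 + 12*l + 20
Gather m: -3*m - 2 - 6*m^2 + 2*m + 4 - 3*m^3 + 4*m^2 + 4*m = -3*m^3 - 2*m^2 + 3*m + 2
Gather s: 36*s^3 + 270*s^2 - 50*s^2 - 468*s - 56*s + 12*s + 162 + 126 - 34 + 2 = 36*s^3 + 220*s^2 - 512*s + 256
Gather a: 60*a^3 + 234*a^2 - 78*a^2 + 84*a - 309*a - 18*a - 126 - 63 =60*a^3 + 156*a^2 - 243*a - 189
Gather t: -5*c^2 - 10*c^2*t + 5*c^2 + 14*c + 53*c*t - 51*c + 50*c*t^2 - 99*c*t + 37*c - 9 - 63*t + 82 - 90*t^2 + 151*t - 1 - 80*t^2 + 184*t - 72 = t^2*(50*c - 170) + t*(-10*c^2 - 46*c + 272)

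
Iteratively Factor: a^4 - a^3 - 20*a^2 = (a - 5)*(a^3 + 4*a^2) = a*(a - 5)*(a^2 + 4*a) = a*(a - 5)*(a + 4)*(a)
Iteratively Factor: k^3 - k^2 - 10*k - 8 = (k + 2)*(k^2 - 3*k - 4) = (k + 1)*(k + 2)*(k - 4)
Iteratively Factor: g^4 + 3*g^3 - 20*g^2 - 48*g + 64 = (g + 4)*(g^3 - g^2 - 16*g + 16) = (g - 1)*(g + 4)*(g^2 - 16) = (g - 4)*(g - 1)*(g + 4)*(g + 4)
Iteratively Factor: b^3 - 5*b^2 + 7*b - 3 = (b - 1)*(b^2 - 4*b + 3) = (b - 1)^2*(b - 3)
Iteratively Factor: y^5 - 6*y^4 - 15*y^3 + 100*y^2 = (y)*(y^4 - 6*y^3 - 15*y^2 + 100*y) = y^2*(y^3 - 6*y^2 - 15*y + 100) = y^2*(y - 5)*(y^2 - y - 20) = y^2*(y - 5)*(y + 4)*(y - 5)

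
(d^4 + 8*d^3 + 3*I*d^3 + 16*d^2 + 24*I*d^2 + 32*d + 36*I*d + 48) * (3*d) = 3*d^5 + 24*d^4 + 9*I*d^4 + 48*d^3 + 72*I*d^3 + 96*d^2 + 108*I*d^2 + 144*d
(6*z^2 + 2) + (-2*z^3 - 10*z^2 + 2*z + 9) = -2*z^3 - 4*z^2 + 2*z + 11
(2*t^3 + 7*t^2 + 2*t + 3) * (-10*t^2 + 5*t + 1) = -20*t^5 - 60*t^4 + 17*t^3 - 13*t^2 + 17*t + 3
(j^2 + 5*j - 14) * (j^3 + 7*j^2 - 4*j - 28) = j^5 + 12*j^4 + 17*j^3 - 146*j^2 - 84*j + 392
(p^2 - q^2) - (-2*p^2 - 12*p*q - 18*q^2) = 3*p^2 + 12*p*q + 17*q^2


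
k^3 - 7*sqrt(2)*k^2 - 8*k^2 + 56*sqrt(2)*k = k*(k - 8)*(k - 7*sqrt(2))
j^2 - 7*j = j*(j - 7)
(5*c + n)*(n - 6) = 5*c*n - 30*c + n^2 - 6*n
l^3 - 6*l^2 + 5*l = l*(l - 5)*(l - 1)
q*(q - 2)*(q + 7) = q^3 + 5*q^2 - 14*q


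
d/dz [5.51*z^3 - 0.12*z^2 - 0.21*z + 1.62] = 16.53*z^2 - 0.24*z - 0.21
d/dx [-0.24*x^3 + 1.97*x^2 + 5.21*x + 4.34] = -0.72*x^2 + 3.94*x + 5.21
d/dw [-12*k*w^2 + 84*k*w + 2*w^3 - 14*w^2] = -24*k*w + 84*k + 6*w^2 - 28*w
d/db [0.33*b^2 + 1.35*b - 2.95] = 0.66*b + 1.35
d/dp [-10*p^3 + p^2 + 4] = 2*p*(1 - 15*p)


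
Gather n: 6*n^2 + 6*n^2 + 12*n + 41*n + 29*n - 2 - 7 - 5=12*n^2 + 82*n - 14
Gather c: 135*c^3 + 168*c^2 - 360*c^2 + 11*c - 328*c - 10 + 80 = 135*c^3 - 192*c^2 - 317*c + 70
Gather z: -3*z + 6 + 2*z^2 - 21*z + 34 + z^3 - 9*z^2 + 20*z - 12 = z^3 - 7*z^2 - 4*z + 28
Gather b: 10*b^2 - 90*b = 10*b^2 - 90*b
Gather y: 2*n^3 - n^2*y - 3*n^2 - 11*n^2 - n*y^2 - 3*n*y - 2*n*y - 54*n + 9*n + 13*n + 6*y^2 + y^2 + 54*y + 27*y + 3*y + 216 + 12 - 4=2*n^3 - 14*n^2 - 32*n + y^2*(7 - n) + y*(-n^2 - 5*n + 84) + 224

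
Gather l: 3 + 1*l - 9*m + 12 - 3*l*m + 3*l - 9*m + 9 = l*(4 - 3*m) - 18*m + 24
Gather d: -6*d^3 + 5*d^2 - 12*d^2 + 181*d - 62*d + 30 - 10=-6*d^3 - 7*d^2 + 119*d + 20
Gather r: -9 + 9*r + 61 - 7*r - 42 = 2*r + 10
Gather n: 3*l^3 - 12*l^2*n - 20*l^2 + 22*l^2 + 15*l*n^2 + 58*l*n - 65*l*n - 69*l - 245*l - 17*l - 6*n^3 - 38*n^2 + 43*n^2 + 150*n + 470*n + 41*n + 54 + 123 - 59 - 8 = 3*l^3 + 2*l^2 - 331*l - 6*n^3 + n^2*(15*l + 5) + n*(-12*l^2 - 7*l + 661) + 110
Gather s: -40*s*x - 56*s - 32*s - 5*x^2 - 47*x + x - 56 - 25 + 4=s*(-40*x - 88) - 5*x^2 - 46*x - 77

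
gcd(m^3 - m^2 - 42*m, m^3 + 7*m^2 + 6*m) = m^2 + 6*m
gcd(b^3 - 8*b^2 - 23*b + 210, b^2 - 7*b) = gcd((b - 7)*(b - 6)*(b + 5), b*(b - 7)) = b - 7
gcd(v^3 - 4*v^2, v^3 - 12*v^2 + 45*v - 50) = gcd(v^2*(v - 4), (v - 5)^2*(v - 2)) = 1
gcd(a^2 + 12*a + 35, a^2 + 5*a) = a + 5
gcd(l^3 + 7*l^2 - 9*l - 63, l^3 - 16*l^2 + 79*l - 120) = l - 3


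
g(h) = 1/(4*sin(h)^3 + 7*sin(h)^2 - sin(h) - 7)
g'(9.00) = 0.18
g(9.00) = -0.17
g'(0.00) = 0.02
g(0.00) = -0.14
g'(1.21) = -3.70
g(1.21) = 0.68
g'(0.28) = -0.08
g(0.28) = -0.15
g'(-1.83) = -0.09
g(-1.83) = -0.32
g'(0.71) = -0.79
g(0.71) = -0.28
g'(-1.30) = 0.09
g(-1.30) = -0.32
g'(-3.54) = 0.15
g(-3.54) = -0.16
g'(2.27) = 3.08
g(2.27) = -0.53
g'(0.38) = -0.14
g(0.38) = -0.16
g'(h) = (-12*sin(h)^2*cos(h) - 14*sin(h)*cos(h) + cos(h))/(4*sin(h)^3 + 7*sin(h)^2 - sin(h) - 7)^2 = (-12*sin(h)^2 - 14*sin(h) + 1)*cos(h)/(4*sin(h)^3 + 7*sin(h)^2 - sin(h) - 7)^2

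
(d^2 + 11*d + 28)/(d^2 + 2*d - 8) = (d + 7)/(d - 2)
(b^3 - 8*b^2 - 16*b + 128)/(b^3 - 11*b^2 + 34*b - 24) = (b^2 - 4*b - 32)/(b^2 - 7*b + 6)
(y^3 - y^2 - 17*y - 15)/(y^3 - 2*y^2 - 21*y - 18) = (y - 5)/(y - 6)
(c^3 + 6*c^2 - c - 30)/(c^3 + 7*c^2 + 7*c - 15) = (c - 2)/(c - 1)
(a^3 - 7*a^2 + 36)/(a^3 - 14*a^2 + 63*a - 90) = (a + 2)/(a - 5)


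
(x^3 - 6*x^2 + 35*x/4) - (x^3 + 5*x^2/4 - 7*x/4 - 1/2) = -29*x^2/4 + 21*x/2 + 1/2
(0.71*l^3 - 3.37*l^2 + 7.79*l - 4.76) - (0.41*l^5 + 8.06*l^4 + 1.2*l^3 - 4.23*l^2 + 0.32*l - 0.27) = -0.41*l^5 - 8.06*l^4 - 0.49*l^3 + 0.86*l^2 + 7.47*l - 4.49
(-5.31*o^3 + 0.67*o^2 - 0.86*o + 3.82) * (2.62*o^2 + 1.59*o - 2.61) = -13.9122*o^5 - 6.6875*o^4 + 12.6712*o^3 + 6.8923*o^2 + 8.3184*o - 9.9702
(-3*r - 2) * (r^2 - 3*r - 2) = -3*r^3 + 7*r^2 + 12*r + 4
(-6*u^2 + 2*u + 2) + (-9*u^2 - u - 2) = -15*u^2 + u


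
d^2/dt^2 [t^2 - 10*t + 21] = 2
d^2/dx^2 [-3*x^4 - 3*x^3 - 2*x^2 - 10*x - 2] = -36*x^2 - 18*x - 4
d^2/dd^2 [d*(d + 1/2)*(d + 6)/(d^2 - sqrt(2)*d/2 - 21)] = 2*(13*sqrt(2)*d^3 + 98*d^3 + 126*sqrt(2)*d^2 + 1638*d^2 + 6048*d - 126*sqrt(2) + 11466)/(4*d^6 - 6*sqrt(2)*d^5 - 246*d^4 + 251*sqrt(2)*d^3 + 5166*d^2 - 2646*sqrt(2)*d - 37044)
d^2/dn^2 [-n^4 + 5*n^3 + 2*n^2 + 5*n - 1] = -12*n^2 + 30*n + 4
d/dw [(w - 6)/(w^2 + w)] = (-w^2 + 12*w + 6)/(w^2*(w^2 + 2*w + 1))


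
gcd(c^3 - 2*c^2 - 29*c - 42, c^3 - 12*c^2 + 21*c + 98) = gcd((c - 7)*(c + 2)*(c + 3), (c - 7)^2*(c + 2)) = c^2 - 5*c - 14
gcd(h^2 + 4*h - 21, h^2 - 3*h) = h - 3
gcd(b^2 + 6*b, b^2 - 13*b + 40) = 1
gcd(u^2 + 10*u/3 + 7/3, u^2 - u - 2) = u + 1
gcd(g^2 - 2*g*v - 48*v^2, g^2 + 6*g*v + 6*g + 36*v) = g + 6*v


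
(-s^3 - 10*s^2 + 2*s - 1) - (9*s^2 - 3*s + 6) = -s^3 - 19*s^2 + 5*s - 7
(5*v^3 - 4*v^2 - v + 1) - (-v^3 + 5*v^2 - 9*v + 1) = 6*v^3 - 9*v^2 + 8*v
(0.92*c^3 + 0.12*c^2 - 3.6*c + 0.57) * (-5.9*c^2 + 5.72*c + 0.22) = -5.428*c^5 + 4.5544*c^4 + 22.1288*c^3 - 23.9286*c^2 + 2.4684*c + 0.1254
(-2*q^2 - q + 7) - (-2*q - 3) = -2*q^2 + q + 10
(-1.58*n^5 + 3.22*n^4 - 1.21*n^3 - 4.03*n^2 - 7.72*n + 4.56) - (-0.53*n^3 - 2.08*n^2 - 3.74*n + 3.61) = -1.58*n^5 + 3.22*n^4 - 0.68*n^3 - 1.95*n^2 - 3.98*n + 0.95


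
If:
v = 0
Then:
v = 0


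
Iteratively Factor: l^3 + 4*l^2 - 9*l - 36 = (l + 3)*(l^2 + l - 12) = (l + 3)*(l + 4)*(l - 3)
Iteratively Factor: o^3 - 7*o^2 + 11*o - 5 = (o - 5)*(o^2 - 2*o + 1) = (o - 5)*(o - 1)*(o - 1)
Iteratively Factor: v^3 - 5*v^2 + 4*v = (v - 4)*(v^2 - v) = v*(v - 4)*(v - 1)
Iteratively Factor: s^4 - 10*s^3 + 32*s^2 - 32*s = (s - 4)*(s^3 - 6*s^2 + 8*s) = (s - 4)^2*(s^2 - 2*s) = s*(s - 4)^2*(s - 2)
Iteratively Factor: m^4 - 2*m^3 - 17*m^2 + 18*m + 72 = (m - 4)*(m^3 + 2*m^2 - 9*m - 18) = (m - 4)*(m + 3)*(m^2 - m - 6) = (m - 4)*(m + 2)*(m + 3)*(m - 3)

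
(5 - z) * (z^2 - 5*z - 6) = -z^3 + 10*z^2 - 19*z - 30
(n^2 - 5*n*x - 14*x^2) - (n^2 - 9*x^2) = -5*n*x - 5*x^2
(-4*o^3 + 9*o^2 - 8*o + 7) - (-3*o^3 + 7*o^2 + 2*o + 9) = -o^3 + 2*o^2 - 10*o - 2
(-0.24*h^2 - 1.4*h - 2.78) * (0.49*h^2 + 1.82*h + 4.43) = -0.1176*h^4 - 1.1228*h^3 - 4.9734*h^2 - 11.2616*h - 12.3154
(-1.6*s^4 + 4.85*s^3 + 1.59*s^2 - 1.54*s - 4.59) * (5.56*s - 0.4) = -8.896*s^5 + 27.606*s^4 + 6.9004*s^3 - 9.1984*s^2 - 24.9044*s + 1.836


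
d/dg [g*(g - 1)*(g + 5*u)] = 3*g^2 + 10*g*u - 2*g - 5*u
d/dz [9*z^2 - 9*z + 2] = 18*z - 9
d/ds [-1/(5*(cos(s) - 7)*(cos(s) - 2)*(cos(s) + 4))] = (3*sin(s)^2 + 10*cos(s) + 19)*sin(s)/(5*(cos(s) - 7)^2*(cos(s) - 2)^2*(cos(s) + 4)^2)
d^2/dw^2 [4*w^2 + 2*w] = 8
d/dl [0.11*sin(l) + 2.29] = 0.11*cos(l)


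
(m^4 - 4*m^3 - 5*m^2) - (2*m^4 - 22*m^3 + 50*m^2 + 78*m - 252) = -m^4 + 18*m^3 - 55*m^2 - 78*m + 252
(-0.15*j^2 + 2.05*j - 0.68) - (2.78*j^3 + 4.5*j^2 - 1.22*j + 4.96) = -2.78*j^3 - 4.65*j^2 + 3.27*j - 5.64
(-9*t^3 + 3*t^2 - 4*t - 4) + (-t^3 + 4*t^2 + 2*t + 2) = -10*t^3 + 7*t^2 - 2*t - 2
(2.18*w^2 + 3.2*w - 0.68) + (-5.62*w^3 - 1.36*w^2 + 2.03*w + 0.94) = -5.62*w^3 + 0.82*w^2 + 5.23*w + 0.26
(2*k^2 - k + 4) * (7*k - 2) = 14*k^3 - 11*k^2 + 30*k - 8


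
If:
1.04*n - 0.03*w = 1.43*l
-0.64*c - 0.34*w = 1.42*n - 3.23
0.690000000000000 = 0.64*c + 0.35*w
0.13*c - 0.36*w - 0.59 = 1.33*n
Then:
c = 4.59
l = 1.40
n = 1.74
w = -6.42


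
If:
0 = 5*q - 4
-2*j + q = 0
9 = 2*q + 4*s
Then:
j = 2/5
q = 4/5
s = 37/20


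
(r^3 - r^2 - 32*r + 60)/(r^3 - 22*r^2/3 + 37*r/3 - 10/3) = 3*(r + 6)/(3*r - 1)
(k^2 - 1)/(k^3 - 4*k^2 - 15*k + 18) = (k + 1)/(k^2 - 3*k - 18)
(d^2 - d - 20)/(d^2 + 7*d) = (d^2 - d - 20)/(d*(d + 7))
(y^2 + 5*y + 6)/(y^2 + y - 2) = (y + 3)/(y - 1)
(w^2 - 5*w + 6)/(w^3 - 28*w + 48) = (w - 3)/(w^2 + 2*w - 24)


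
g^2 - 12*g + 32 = (g - 8)*(g - 4)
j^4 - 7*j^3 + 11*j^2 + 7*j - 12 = (j - 4)*(j - 3)*(j - 1)*(j + 1)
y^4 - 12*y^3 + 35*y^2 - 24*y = y*(y - 8)*(y - 3)*(y - 1)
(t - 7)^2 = t^2 - 14*t + 49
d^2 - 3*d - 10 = (d - 5)*(d + 2)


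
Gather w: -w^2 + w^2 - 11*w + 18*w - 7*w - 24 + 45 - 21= 0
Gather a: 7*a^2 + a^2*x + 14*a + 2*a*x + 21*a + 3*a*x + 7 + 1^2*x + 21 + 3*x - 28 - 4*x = a^2*(x + 7) + a*(5*x + 35)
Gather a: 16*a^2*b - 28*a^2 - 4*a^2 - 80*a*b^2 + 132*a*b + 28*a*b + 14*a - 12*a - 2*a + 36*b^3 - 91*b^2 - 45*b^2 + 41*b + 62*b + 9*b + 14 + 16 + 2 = a^2*(16*b - 32) + a*(-80*b^2 + 160*b) + 36*b^3 - 136*b^2 + 112*b + 32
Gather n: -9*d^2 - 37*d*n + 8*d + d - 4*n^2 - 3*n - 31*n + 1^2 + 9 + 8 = -9*d^2 + 9*d - 4*n^2 + n*(-37*d - 34) + 18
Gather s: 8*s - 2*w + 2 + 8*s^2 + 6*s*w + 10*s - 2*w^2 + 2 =8*s^2 + s*(6*w + 18) - 2*w^2 - 2*w + 4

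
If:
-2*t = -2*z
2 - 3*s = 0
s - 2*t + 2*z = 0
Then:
No Solution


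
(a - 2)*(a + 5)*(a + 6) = a^3 + 9*a^2 + 8*a - 60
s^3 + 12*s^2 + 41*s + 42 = (s + 2)*(s + 3)*(s + 7)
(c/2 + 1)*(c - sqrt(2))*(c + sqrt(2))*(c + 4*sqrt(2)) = c^4/2 + c^3 + 2*sqrt(2)*c^3 - c^2 + 4*sqrt(2)*c^2 - 4*sqrt(2)*c - 2*c - 8*sqrt(2)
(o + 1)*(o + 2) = o^2 + 3*o + 2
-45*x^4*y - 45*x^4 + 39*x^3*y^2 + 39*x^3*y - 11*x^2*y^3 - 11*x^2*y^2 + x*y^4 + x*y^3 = (-5*x + y)*(-3*x + y)^2*(x*y + x)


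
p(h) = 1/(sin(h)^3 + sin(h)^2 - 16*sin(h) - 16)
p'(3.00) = -0.05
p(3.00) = -0.05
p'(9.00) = -0.03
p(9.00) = -0.04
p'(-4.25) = -0.01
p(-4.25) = -0.03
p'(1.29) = 0.00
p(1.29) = -0.03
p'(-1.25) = 8.08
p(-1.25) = -1.30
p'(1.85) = -0.00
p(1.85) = -0.03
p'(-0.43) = 0.17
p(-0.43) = -0.11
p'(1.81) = -0.00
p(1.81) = -0.03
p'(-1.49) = 505.58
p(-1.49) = -20.43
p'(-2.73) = -0.17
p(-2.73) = -0.11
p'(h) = (-3*sin(h)^2*cos(h) - 2*sin(h)*cos(h) + 16*cos(h))/(sin(h)^3 + sin(h)^2 - 16*sin(h) - 16)^2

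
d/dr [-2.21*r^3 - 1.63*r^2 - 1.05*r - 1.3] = -6.63*r^2 - 3.26*r - 1.05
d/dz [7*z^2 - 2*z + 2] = 14*z - 2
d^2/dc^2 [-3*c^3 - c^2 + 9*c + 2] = -18*c - 2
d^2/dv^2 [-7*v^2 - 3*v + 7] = -14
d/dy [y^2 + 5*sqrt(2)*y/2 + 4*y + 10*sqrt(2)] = 2*y + 5*sqrt(2)/2 + 4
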